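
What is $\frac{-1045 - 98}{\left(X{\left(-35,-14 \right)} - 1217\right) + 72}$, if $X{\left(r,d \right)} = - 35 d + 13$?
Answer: $\frac{381}{214} \approx 1.7804$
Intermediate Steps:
$X{\left(r,d \right)} = 13 - 35 d$
$\frac{-1045 - 98}{\left(X{\left(-35,-14 \right)} - 1217\right) + 72} = \frac{-1045 - 98}{\left(\left(13 - -490\right) - 1217\right) + 72} = - \frac{1143}{\left(\left(13 + 490\right) - 1217\right) + 72} = - \frac{1143}{\left(503 - 1217\right) + 72} = - \frac{1143}{-714 + 72} = - \frac{1143}{-642} = \left(-1143\right) \left(- \frac{1}{642}\right) = \frac{381}{214}$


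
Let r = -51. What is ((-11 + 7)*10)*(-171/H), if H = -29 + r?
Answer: -171/2 ≈ -85.500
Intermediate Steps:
H = -80 (H = -29 - 51 = -80)
((-11 + 7)*10)*(-171/H) = ((-11 + 7)*10)*(-171/(-80)) = (-4*10)*(-171*(-1/80)) = -40*171/80 = -171/2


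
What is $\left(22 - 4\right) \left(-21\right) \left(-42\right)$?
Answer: $15876$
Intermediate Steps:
$\left(22 - 4\right) \left(-21\right) \left(-42\right) = 18 \left(-21\right) \left(-42\right) = \left(-378\right) \left(-42\right) = 15876$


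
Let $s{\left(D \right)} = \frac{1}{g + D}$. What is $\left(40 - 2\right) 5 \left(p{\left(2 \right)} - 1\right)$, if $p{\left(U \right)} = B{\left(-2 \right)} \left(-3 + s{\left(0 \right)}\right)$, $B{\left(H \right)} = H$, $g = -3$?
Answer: $\frac{3230}{3} \approx 1076.7$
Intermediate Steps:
$s{\left(D \right)} = \frac{1}{-3 + D}$
$p{\left(U \right)} = \frac{20}{3}$ ($p{\left(U \right)} = - 2 \left(-3 + \frac{1}{-3 + 0}\right) = - 2 \left(-3 + \frac{1}{-3}\right) = - 2 \left(-3 - \frac{1}{3}\right) = \left(-2\right) \left(- \frac{10}{3}\right) = \frac{20}{3}$)
$\left(40 - 2\right) 5 \left(p{\left(2 \right)} - 1\right) = \left(40 - 2\right) 5 \left(\frac{20}{3} - 1\right) = 38 \cdot 5 \cdot \frac{17}{3} = 38 \cdot \frac{85}{3} = \frac{3230}{3}$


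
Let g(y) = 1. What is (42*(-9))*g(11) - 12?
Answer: -390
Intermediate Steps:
(42*(-9))*g(11) - 12 = (42*(-9))*1 - 12 = -378*1 - 12 = -378 - 12 = -390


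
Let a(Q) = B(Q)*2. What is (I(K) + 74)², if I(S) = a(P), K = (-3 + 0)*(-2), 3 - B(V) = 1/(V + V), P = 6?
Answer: 229441/36 ≈ 6373.4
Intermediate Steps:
B(V) = 3 - 1/(2*V) (B(V) = 3 - 1/(V + V) = 3 - 1/(2*V))
K = 6 (K = -3*(-2) = 6)
a(Q) = 6 - 1/Q (a(Q) = (3 - 1/(2*Q))*2 = 6 - 1/Q)
I(S) = 35/6 (I(S) = 6 - 1/6 = 6 - 1*⅙ = 6 - ⅙ = 35/6)
(I(K) + 74)² = (35/6 + 74)² = (479/6)² = 229441/36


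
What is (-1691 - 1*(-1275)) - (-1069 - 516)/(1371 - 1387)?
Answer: -8241/16 ≈ -515.06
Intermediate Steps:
(-1691 - 1*(-1275)) - (-1069 - 516)/(1371 - 1387) = (-1691 + 1275) - (-1585)/(-16) = -416 - (-1585)*(-1)/16 = -416 - 1*1585/16 = -416 - 1585/16 = -8241/16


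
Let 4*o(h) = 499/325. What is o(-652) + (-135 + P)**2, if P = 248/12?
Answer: 152948191/11700 ≈ 13073.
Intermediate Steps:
P = 62/3 (P = 248*(1/12) = 62/3 ≈ 20.667)
o(h) = 499/1300 (o(h) = (499/325)/4 = (499*(1/325))/4 = (1/4)*(499/325) = 499/1300)
o(-652) + (-135 + P)**2 = 499/1300 + (-135 + 62/3)**2 = 499/1300 + (-343/3)**2 = 499/1300 + 117649/9 = 152948191/11700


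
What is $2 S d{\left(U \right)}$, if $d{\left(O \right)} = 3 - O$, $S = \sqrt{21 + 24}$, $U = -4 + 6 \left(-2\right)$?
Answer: $114 \sqrt{5} \approx 254.91$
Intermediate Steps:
$U = -16$ ($U = -4 - 12 = -16$)
$S = 3 \sqrt{5}$ ($S = \sqrt{45} = 3 \sqrt{5} \approx 6.7082$)
$2 S d{\left(U \right)} = 2 \cdot 3 \sqrt{5} \left(3 - -16\right) = 6 \sqrt{5} \left(3 + 16\right) = 6 \sqrt{5} \cdot 19 = 114 \sqrt{5}$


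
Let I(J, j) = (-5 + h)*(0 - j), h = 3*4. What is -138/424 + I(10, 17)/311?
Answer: -46687/65932 ≈ -0.70811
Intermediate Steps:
h = 12
I(J, j) = -7*j (I(J, j) = (-5 + 12)*(0 - j) = 7*(-j) = -7*j)
-138/424 + I(10, 17)/311 = -138/424 - 7*17/311 = -138*1/424 - 119*1/311 = -69/212 - 119/311 = -46687/65932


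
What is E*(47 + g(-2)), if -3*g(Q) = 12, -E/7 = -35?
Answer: 10535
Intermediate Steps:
E = 245 (E = -7*(-35) = 245)
g(Q) = -4 (g(Q) = -⅓*12 = -4)
E*(47 + g(-2)) = 245*(47 - 4) = 245*43 = 10535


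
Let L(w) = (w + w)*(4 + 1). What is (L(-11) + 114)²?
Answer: 16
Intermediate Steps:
L(w) = 10*w (L(w) = (2*w)*5 = 10*w)
(L(-11) + 114)² = (10*(-11) + 114)² = (-110 + 114)² = 4² = 16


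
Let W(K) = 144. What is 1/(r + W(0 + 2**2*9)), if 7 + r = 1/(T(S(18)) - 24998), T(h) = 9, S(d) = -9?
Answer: 24989/3423492 ≈ 0.0072993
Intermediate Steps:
r = -174924/24989 (r = -7 + 1/(9 - 24998) = -7 + 1/(-24989) = -7 - 1/24989 = -174924/24989 ≈ -7.0000)
1/(r + W(0 + 2**2*9)) = 1/(-174924/24989 + 144) = 1/(3423492/24989) = 24989/3423492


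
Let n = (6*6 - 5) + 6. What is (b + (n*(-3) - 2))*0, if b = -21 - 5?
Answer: 0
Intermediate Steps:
n = 37 (n = (36 - 5) + 6 = 31 + 6 = 37)
b = -26
(b + (n*(-3) - 2))*0 = (-26 + (37*(-3) - 2))*0 = (-26 + (-111 - 2))*0 = (-26 - 113)*0 = -139*0 = 0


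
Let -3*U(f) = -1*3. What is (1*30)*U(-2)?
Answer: 30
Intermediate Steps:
U(f) = 1 (U(f) = -(-1)*3/3 = -⅓*(-3) = 1)
(1*30)*U(-2) = (1*30)*1 = 30*1 = 30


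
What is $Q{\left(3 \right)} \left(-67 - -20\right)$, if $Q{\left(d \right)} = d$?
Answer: $-141$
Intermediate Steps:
$Q{\left(3 \right)} \left(-67 - -20\right) = 3 \left(-67 - -20\right) = 3 \left(-67 + 20\right) = 3 \left(-47\right) = -141$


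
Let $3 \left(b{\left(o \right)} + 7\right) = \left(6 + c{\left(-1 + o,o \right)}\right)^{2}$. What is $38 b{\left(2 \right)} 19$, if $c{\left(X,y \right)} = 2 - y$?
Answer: $3610$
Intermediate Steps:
$b{\left(o \right)} = -7 + \frac{\left(8 - o\right)^{2}}{3}$ ($b{\left(o \right)} = -7 + \frac{\left(6 - \left(-2 + o\right)\right)^{2}}{3} = -7 + \frac{\left(8 - o\right)^{2}}{3}$)
$38 b{\left(2 \right)} 19 = 38 \left(-7 + \frac{\left(-8 + 2\right)^{2}}{3}\right) 19 = 38 \left(-7 + \frac{\left(-6\right)^{2}}{3}\right) 19 = 38 \left(-7 + \frac{1}{3} \cdot 36\right) 19 = 38 \left(-7 + 12\right) 19 = 38 \cdot 5 \cdot 19 = 190 \cdot 19 = 3610$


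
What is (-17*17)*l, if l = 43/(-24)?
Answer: 12427/24 ≈ 517.79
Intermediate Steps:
l = -43/24 (l = 43*(-1/24) = -43/24 ≈ -1.7917)
(-17*17)*l = -17*17*(-43/24) = -289*(-43/24) = 12427/24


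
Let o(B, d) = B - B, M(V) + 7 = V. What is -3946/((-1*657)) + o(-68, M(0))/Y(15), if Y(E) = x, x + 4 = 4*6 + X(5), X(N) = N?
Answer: 3946/657 ≈ 6.0061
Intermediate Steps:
M(V) = -7 + V
o(B, d) = 0
x = 25 (x = -4 + (4*6 + 5) = -4 + (24 + 5) = -4 + 29 = 25)
Y(E) = 25
-3946/((-1*657)) + o(-68, M(0))/Y(15) = -3946/((-1*657)) + 0/25 = -3946/(-657) + 0*(1/25) = -3946*(-1/657) + 0 = 3946/657 + 0 = 3946/657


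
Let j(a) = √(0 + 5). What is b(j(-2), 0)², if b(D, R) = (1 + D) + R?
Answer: (1 + √5)² ≈ 10.472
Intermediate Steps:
j(a) = √5
b(D, R) = 1 + D + R
b(j(-2), 0)² = (1 + √5 + 0)² = (1 + √5)²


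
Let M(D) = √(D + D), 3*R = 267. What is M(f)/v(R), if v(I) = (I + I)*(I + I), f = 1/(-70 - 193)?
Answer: I*√526/8332892 ≈ 2.7523e-6*I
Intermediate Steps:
R = 89 (R = (⅓)*267 = 89)
f = -1/263 (f = 1/(-263) = -1/263 ≈ -0.0038023)
v(I) = 4*I² (v(I) = (2*I)*(2*I) = 4*I²)
M(D) = √2*√D (M(D) = √(2*D) = √2*√D)
M(f)/v(R) = (√2*√(-1/263))/((4*89²)) = (√2*(I*√263/263))/((4*7921)) = (I*√526/263)/31684 = (I*√526/263)*(1/31684) = I*√526/8332892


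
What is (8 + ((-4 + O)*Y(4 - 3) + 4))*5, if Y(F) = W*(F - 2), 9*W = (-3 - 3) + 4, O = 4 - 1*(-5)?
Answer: 590/9 ≈ 65.556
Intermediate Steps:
O = 9 (O = 4 + 5 = 9)
W = -2/9 (W = ((-3 - 3) + 4)/9 = (-6 + 4)/9 = (⅑)*(-2) = -2/9 ≈ -0.22222)
Y(F) = 4/9 - 2*F/9 (Y(F) = -2*(F - 2)/9 = -2*(-2 + F)/9 = 4/9 - 2*F/9)
(8 + ((-4 + O)*Y(4 - 3) + 4))*5 = (8 + ((-4 + 9)*(4/9 - 2*(4 - 3)/9) + 4))*5 = (8 + (5*(4/9 - 2/9*1) + 4))*5 = (8 + (5*(4/9 - 2/9) + 4))*5 = (8 + (5*(2/9) + 4))*5 = (8 + (10/9 + 4))*5 = (8 + 46/9)*5 = (118/9)*5 = 590/9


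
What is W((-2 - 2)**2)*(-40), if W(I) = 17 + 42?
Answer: -2360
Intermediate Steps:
W(I) = 59
W((-2 - 2)**2)*(-40) = 59*(-40) = -2360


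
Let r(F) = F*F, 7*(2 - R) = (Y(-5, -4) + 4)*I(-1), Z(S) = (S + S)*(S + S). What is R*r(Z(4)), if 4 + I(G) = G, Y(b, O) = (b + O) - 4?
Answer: -126976/7 ≈ -18139.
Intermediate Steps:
Y(b, O) = -4 + O + b (Y(b, O) = (O + b) - 4 = -4 + O + b)
I(G) = -4 + G
Z(S) = 4*S**2 (Z(S) = (2*S)*(2*S) = 4*S**2)
R = -31/7 (R = 2 - ((-4 - 4 - 5) + 4)*(-4 - 1)/7 = 2 - (-13 + 4)*(-5)/7 = 2 - (-9)*(-5)/7 = 2 - 1/7*45 = 2 - 45/7 = -31/7 ≈ -4.4286)
r(F) = F**2
R*r(Z(4)) = -31*(4*4**2)**2/7 = -31*(4*16)**2/7 = -31/7*64**2 = -31/7*4096 = -126976/7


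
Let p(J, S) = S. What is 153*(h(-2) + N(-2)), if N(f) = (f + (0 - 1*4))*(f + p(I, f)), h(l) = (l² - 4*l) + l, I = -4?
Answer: 5202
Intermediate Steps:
h(l) = l² - 3*l
N(f) = 2*f*(-4 + f) (N(f) = (f + (0 - 1*4))*(f + f) = (f + (0 - 4))*(2*f) = (f - 4)*(2*f) = (-4 + f)*(2*f) = 2*f*(-4 + f))
153*(h(-2) + N(-2)) = 153*(-2*(-3 - 2) + 2*(-2)*(-4 - 2)) = 153*(-2*(-5) + 2*(-2)*(-6)) = 153*(10 + 24) = 153*34 = 5202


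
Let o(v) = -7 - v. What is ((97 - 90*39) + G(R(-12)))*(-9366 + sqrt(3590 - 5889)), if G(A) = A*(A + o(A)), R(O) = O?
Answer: 31179414 - 36619*I*sqrt(19) ≈ 3.1179e+7 - 1.5962e+5*I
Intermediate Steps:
G(A) = -7*A (G(A) = A*(A + (-7 - A)) = A*(-7) = -7*A)
((97 - 90*39) + G(R(-12)))*(-9366 + sqrt(3590 - 5889)) = ((97 - 90*39) - 7*(-12))*(-9366 + sqrt(3590 - 5889)) = ((97 - 3510) + 84)*(-9366 + sqrt(-2299)) = (-3413 + 84)*(-9366 + 11*I*sqrt(19)) = -3329*(-9366 + 11*I*sqrt(19)) = 31179414 - 36619*I*sqrt(19)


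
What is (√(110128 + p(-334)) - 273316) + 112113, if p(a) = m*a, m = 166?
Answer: -161203 + 42*√31 ≈ -1.6097e+5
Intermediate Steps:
p(a) = 166*a
(√(110128 + p(-334)) - 273316) + 112113 = (√(110128 + 166*(-334)) - 273316) + 112113 = (√(110128 - 55444) - 273316) + 112113 = (√54684 - 273316) + 112113 = (42*√31 - 273316) + 112113 = (-273316 + 42*√31) + 112113 = -161203 + 42*√31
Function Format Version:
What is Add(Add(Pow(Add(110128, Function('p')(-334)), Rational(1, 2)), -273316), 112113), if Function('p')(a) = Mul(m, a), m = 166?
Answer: Add(-161203, Mul(42, Pow(31, Rational(1, 2)))) ≈ -1.6097e+5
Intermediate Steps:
Function('p')(a) = Mul(166, a)
Add(Add(Pow(Add(110128, Function('p')(-334)), Rational(1, 2)), -273316), 112113) = Add(Add(Pow(Add(110128, Mul(166, -334)), Rational(1, 2)), -273316), 112113) = Add(Add(Pow(Add(110128, -55444), Rational(1, 2)), -273316), 112113) = Add(Add(Pow(54684, Rational(1, 2)), -273316), 112113) = Add(Add(Mul(42, Pow(31, Rational(1, 2))), -273316), 112113) = Add(Add(-273316, Mul(42, Pow(31, Rational(1, 2)))), 112113) = Add(-161203, Mul(42, Pow(31, Rational(1, 2))))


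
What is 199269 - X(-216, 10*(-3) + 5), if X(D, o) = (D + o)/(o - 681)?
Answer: 140683673/706 ≈ 1.9927e+5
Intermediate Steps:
X(D, o) = (D + o)/(-681 + o)
199269 - X(-216, 10*(-3) + 5) = 199269 - (-216 + (10*(-3) + 5))/(-681 + (10*(-3) + 5)) = 199269 - (-216 + (-30 + 5))/(-681 + (-30 + 5)) = 199269 - (-216 - 25)/(-681 - 25) = 199269 - (-241)/(-706) = 199269 - (-1)*(-241)/706 = 199269 - 1*241/706 = 199269 - 241/706 = 140683673/706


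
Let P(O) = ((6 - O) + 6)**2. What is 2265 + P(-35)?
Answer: 4474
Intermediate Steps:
P(O) = (12 - O)**2
2265 + P(-35) = 2265 + (-12 - 35)**2 = 2265 + (-47)**2 = 2265 + 2209 = 4474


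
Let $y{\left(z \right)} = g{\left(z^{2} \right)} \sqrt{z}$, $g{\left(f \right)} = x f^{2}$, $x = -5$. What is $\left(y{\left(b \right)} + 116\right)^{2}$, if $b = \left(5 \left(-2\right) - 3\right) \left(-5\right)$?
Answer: $517797820947279081 - 20706725000 \sqrt{65} \approx 5.178 \cdot 10^{17}$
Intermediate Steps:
$g{\left(f \right)} = - 5 f^{2}$
$b = 65$ ($b = \left(-10 - 3\right) \left(-5\right) = \left(-13\right) \left(-5\right) = 65$)
$y{\left(z \right)} = - 5 z^{\frac{9}{2}}$ ($y{\left(z \right)} = - 5 \left(z^{2}\right)^{2} \sqrt{z} = - 5 z^{4} \sqrt{z} = - 5 z^{\frac{9}{2}}$)
$\left(y{\left(b \right)} + 116\right)^{2} = \left(- 5 \cdot 65^{\frac{9}{2}} + 116\right)^{2} = \left(- 5 \cdot 17850625 \sqrt{65} + 116\right)^{2} = \left(- 89253125 \sqrt{65} + 116\right)^{2} = \left(116 - 89253125 \sqrt{65}\right)^{2}$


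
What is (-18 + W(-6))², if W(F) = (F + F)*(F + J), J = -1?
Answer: 4356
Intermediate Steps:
W(F) = 2*F*(-1 + F) (W(F) = (F + F)*(F - 1) = (2*F)*(-1 + F) = 2*F*(-1 + F))
(-18 + W(-6))² = (-18 + 2*(-6)*(-1 - 6))² = (-18 + 2*(-6)*(-7))² = (-18 + 84)² = 66² = 4356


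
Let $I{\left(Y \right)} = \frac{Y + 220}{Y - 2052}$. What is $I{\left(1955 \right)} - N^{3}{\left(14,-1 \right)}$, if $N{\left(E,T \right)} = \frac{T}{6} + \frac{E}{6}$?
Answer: $- \frac{682909}{20952} \approx -32.594$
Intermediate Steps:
$N{\left(E,T \right)} = \frac{E}{6} + \frac{T}{6}$ ($N{\left(E,T \right)} = T \frac{1}{6} + E \frac{1}{6} = \frac{T}{6} + \frac{E}{6} = \frac{E}{6} + \frac{T}{6}$)
$I{\left(Y \right)} = \frac{220 + Y}{-2052 + Y}$
$I{\left(1955 \right)} - N^{3}{\left(14,-1 \right)} = \frac{220 + 1955}{-2052 + 1955} - \left(\frac{1}{6} \cdot 14 + \frac{1}{6} \left(-1\right)\right)^{3} = \frac{1}{-97} \cdot 2175 - \left(\frac{7}{3} - \frac{1}{6}\right)^{3} = \left(- \frac{1}{97}\right) 2175 - \left(\frac{13}{6}\right)^{3} = - \frac{2175}{97} - \frac{2197}{216} = - \frac{682909}{20952}$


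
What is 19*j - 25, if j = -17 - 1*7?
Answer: -481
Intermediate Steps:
j = -24 (j = -17 - 7 = -24)
19*j - 25 = 19*(-24) - 25 = -456 - 25 = -481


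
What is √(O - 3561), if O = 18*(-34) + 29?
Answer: 4*I*√259 ≈ 64.374*I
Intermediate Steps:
O = -583 (O = -612 + 29 = -583)
√(O - 3561) = √(-583 - 3561) = √(-4144) = 4*I*√259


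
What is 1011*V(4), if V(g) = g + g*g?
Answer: 20220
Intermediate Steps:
V(g) = g + g²
1011*V(4) = 1011*(4*(1 + 4)) = 1011*(4*5) = 1011*20 = 20220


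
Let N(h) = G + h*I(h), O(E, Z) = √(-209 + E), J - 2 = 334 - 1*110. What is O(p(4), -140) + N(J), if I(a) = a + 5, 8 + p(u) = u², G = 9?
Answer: 52215 + I*√201 ≈ 52215.0 + 14.177*I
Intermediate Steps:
p(u) = -8 + u²
J = 226 (J = 2 + (334 - 1*110) = 2 + (334 - 110) = 2 + 224 = 226)
I(a) = 5 + a
N(h) = 9 + h*(5 + h)
O(p(4), -140) + N(J) = √(-209 + (-8 + 4²)) + (9 + 226*(5 + 226)) = √(-209 + (-8 + 16)) + (9 + 226*231) = √(-209 + 8) + (9 + 52206) = √(-201) + 52215 = I*√201 + 52215 = 52215 + I*√201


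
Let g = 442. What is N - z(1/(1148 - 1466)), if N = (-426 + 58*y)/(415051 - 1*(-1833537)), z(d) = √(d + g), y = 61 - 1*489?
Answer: -12625/1124294 - √44696490/318 ≈ -21.035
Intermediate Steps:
y = -428 (y = 61 - 489 = -428)
z(d) = √(442 + d) (z(d) = √(d + 442) = √(442 + d))
N = -12625/1124294 (N = (-426 + 58*(-428))/(415051 - 1*(-1833537)) = (-426 - 24824)/(415051 + 1833537) = -25250/2248588 = -25250*1/2248588 = -12625/1124294 ≈ -0.011229)
N - z(1/(1148 - 1466)) = -12625/1124294 - √(442 + 1/(1148 - 1466)) = -12625/1124294 - √(442 + 1/(-318)) = -12625/1124294 - √(442 - 1/318) = -12625/1124294 - √(140555/318) = -12625/1124294 - √44696490/318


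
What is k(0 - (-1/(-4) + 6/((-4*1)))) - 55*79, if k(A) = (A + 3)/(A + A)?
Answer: -43433/10 ≈ -4343.3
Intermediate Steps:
k(A) = (3 + A)/(2*A) (k(A) = (3 + A)/((2*A)) = (3 + A)*(1/(2*A)) = (3 + A)/(2*A))
k(0 - (-1/(-4) + 6/((-4*1)))) - 55*79 = (3 + (0 - (-1/(-4) + 6/((-4*1)))))/(2*(0 - (-1/(-4) + 6/((-4*1))))) - 55*79 = (3 + (0 - (-1*(-¼) + 6/(-4))))/(2*(0 - (-1*(-¼) + 6/(-4)))) - 4345 = (3 + (0 - (¼ + 6*(-¼))))/(2*(0 - (¼ + 6*(-¼)))) - 4345 = (3 + (0 - (¼ - 3/2)))/(2*(0 - (¼ - 3/2))) - 4345 = (3 + (0 - 1*(-5/4)))/(2*(0 - 1*(-5/4))) - 4345 = (3 + (0 + 5/4))/(2*(0 + 5/4)) - 4345 = (3 + 5/4)/(2*(5/4)) - 4345 = (½)*(⅘)*(17/4) - 4345 = 17/10 - 4345 = -43433/10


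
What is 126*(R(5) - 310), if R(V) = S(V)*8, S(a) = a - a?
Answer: -39060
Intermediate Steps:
S(a) = 0
R(V) = 0 (R(V) = 0*8 = 0)
126*(R(5) - 310) = 126*(0 - 310) = 126*(-310) = -39060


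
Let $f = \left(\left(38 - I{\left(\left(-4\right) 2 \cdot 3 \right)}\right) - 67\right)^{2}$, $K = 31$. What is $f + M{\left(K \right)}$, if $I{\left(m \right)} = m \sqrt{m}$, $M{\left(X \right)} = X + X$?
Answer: $-12921 - 2784 i \sqrt{6} \approx -12921.0 - 6819.4 i$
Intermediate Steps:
$M{\left(X \right)} = 2 X$
$I{\left(m \right)} = m^{\frac{3}{2}}$
$f = \left(-29 + 48 i \sqrt{6}\right)^{2}$ ($f = \left(\left(38 - \left(\left(-4\right) 2 \cdot 3\right)^{\frac{3}{2}}\right) - 67\right)^{2} = \left(\left(38 - \left(\left(-8\right) 3\right)^{\frac{3}{2}}\right) - 67\right)^{2} = \left(\left(38 - \left(-24\right)^{\frac{3}{2}}\right) - 67\right)^{2} = \left(\left(38 - - 48 i \sqrt{6}\right) - 67\right)^{2} = \left(\left(38 + 48 i \sqrt{6}\right) - 67\right)^{2} = \left(-29 + 48 i \sqrt{6}\right)^{2} \approx -12983.0 - 6819.4 i$)
$f + M{\left(K \right)} = \left(29 - 48 i \sqrt{6}\right)^{2} + 2 \cdot 31 = \left(29 - 48 i \sqrt{6}\right)^{2} + 62 = 62 + \left(29 - 48 i \sqrt{6}\right)^{2}$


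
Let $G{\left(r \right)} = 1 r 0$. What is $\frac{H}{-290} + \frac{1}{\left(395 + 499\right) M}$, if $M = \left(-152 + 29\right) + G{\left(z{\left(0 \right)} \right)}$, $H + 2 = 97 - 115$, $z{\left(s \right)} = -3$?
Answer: $\frac{219895}{3188898} \approx 0.068956$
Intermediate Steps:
$G{\left(r \right)} = 0$ ($G{\left(r \right)} = r 0 = 0$)
$H = -20$ ($H = -2 + \left(97 - 115\right) = -2 - 18 = -20$)
$M = -123$ ($M = \left(-152 + 29\right) + 0 = -123 + 0 = -123$)
$\frac{H}{-290} + \frac{1}{\left(395 + 499\right) M} = - \frac{20}{-290} + \frac{1}{\left(395 + 499\right) \left(-123\right)} = \left(-20\right) \left(- \frac{1}{290}\right) + \frac{1}{894} \left(- \frac{1}{123}\right) = \frac{2}{29} + \frac{1}{894} \left(- \frac{1}{123}\right) = \frac{2}{29} - \frac{1}{109962} = \frac{219895}{3188898}$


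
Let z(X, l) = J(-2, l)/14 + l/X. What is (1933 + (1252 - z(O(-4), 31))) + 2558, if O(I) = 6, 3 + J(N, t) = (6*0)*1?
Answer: 120499/21 ≈ 5738.0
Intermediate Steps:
J(N, t) = -3 (J(N, t) = -3 + (6*0)*1 = -3 + 0*1 = -3 + 0 = -3)
z(X, l) = -3/14 + l/X
(1933 + (1252 - z(O(-4), 31))) + 2558 = (1933 + (1252 - (-3/14 + 31/6))) + 2558 = (1933 + (1252 - 1*104/21)) + 2558 = (1933 + (1252 - 104/21)) + 2558 = (1933 + 26188/21) + 2558 = 66781/21 + 2558 = 120499/21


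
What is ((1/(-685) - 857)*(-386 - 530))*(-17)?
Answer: -9141480312/685 ≈ -1.3345e+7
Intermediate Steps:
((1/(-685) - 857)*(-386 - 530))*(-17) = ((-1/685 - 857)*(-916))*(-17) = -587046/685*(-916)*(-17) = (537734136/685)*(-17) = -9141480312/685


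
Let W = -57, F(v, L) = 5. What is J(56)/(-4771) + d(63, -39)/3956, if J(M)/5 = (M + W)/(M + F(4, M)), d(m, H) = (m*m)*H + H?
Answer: -22530154975/575659318 ≈ -39.138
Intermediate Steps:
d(m, H) = H + H*m² (d(m, H) = m²*H + H = H*m² + H = H + H*m²)
J(M) = 5*(-57 + M)/(5 + M) (J(M) = 5*((M - 57)/(M + 5)) = 5*((-57 + M)/(5 + M)) = 5*(-57 + M)/(5 + M))
J(56)/(-4771) + d(63, -39)/3956 = (5*(-57 + 56)/(5 + 56))/(-4771) - 39*(1 + 63²)/3956 = (5*(-1)/61)*(-1/4771) - 39*(1 + 3969)*(1/3956) = (5*(1/61)*(-1))*(-1/4771) - 39*3970*(1/3956) = -5/61*(-1/4771) - 154830*1/3956 = 5/291031 - 77415/1978 = -22530154975/575659318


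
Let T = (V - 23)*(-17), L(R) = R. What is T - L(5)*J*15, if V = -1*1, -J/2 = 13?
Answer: 2358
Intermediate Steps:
J = -26 (J = -2*13 = -26)
V = -1
T = 408 (T = (-1 - 23)*(-17) = -24*(-17) = 408)
T - L(5)*J*15 = 408 - 5*(-26)*15 = 408 - (-130)*15 = 408 - 1*(-1950) = 408 + 1950 = 2358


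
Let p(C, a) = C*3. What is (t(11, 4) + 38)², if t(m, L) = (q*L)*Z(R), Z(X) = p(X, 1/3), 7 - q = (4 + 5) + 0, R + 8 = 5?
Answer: 12100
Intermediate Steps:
R = -3 (R = -8 + 5 = -3)
p(C, a) = 3*C
q = -2 (q = 7 - ((4 + 5) + 0) = 7 - (9 + 0) = 7 - 1*9 = 7 - 9 = -2)
Z(X) = 3*X
t(m, L) = 18*L (t(m, L) = (-2*L)*(3*(-3)) = -2*L*(-9) = 18*L)
(t(11, 4) + 38)² = (18*4 + 38)² = (72 + 38)² = 110² = 12100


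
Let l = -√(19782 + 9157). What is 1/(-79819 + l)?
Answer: -79819/6371043822 + √28939/6371043822 ≈ -1.2502e-5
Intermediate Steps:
l = -√28939 ≈ -170.11
1/(-79819 + l) = 1/(-79819 - √28939)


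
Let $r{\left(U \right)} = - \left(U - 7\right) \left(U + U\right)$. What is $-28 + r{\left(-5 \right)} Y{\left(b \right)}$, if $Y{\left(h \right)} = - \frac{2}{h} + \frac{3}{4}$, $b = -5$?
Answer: $-166$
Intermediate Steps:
$Y{\left(h \right)} = \frac{3}{4} - \frac{2}{h}$ ($Y{\left(h \right)} = - \frac{2}{h} + 3 \cdot \frac{1}{4} = - \frac{2}{h} + \frac{3}{4} = \frac{3}{4} - \frac{2}{h}$)
$r{\left(U \right)} = - 2 U \left(-7 + U\right)$ ($r{\left(U \right)} = - \left(-7 + U\right) 2 U = - 2 U \left(-7 + U\right)$)
$-28 + r{\left(-5 \right)} Y{\left(b \right)} = -28 + 2 \left(-5\right) \left(7 - -5\right) \left(\frac{3}{4} - \frac{2}{-5}\right) = -28 + 2 \left(-5\right) \left(7 + 5\right) \left(\frac{3}{4} - - \frac{2}{5}\right) = -28 + 2 \left(-5\right) 12 \left(\frac{3}{4} + \frac{2}{5}\right) = -28 - 138 = -166$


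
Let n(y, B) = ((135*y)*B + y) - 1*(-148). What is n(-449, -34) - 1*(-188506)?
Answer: 2249115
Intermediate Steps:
n(y, B) = 148 + y + 135*B*y (n(y, B) = (135*B*y + y) + 148 = (y + 135*B*y) + 148 = 148 + y + 135*B*y)
n(-449, -34) - 1*(-188506) = (148 - 449 + 135*(-34)*(-449)) - 1*(-188506) = (148 - 449 + 2060910) + 188506 = 2060609 + 188506 = 2249115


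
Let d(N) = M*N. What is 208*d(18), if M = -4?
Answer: -14976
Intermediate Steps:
d(N) = -4*N
208*d(18) = 208*(-4*18) = 208*(-72) = -14976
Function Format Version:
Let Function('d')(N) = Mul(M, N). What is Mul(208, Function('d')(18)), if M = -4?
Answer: -14976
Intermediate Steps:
Function('d')(N) = Mul(-4, N)
Mul(208, Function('d')(18)) = Mul(208, Mul(-4, 18)) = Mul(208, -72) = -14976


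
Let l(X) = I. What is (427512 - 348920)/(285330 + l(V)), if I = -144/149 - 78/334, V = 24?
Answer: 1955604736/7099836531 ≈ 0.27544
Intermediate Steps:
I = -29859/24883 (I = -144*1/149 - 78*1/334 = -144/149 - 39/167 = -29859/24883 ≈ -1.2000)
l(X) = -29859/24883
(427512 - 348920)/(285330 + l(V)) = (427512 - 348920)/(285330 - 29859/24883) = 78592/(7099836531/24883) = 78592*(24883/7099836531) = 1955604736/7099836531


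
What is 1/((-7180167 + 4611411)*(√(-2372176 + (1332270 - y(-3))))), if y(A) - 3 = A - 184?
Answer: I*√1039722/2670792125832 ≈ 3.8178e-10*I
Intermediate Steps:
y(A) = -181 + A (y(A) = 3 + (A - 184) = 3 + (-184 + A) = -181 + A)
1/((-7180167 + 4611411)*(√(-2372176 + (1332270 - y(-3))))) = 1/((-7180167 + 4611411)*(√(-2372176 + (1332270 - (-181 - 3))))) = 1/((-2568756)*(√(-2372176 + (1332270 - 1*(-184))))) = -1/(2568756*√(-2372176 + (1332270 + 184))) = -1/(2568756*√(-2372176 + 1332454)) = -(-I*√1039722/1039722)/2568756 = -(-1)*I*√1039722/2670792125832 = I*√1039722/2670792125832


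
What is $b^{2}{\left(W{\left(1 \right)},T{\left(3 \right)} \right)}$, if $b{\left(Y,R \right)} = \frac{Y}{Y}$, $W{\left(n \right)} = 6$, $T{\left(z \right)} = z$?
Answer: $1$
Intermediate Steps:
$b{\left(Y,R \right)} = 1$
$b^{2}{\left(W{\left(1 \right)},T{\left(3 \right)} \right)} = 1^{2} = 1$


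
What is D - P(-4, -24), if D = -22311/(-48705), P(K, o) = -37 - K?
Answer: 543192/16235 ≈ 33.458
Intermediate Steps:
D = 7437/16235 (D = -22311*(-1/48705) = 7437/16235 ≈ 0.45808)
D - P(-4, -24) = 7437/16235 - (-37 - 1*(-4)) = 7437/16235 - (-37 + 4) = 7437/16235 - 1*(-33) = 7437/16235 + 33 = 543192/16235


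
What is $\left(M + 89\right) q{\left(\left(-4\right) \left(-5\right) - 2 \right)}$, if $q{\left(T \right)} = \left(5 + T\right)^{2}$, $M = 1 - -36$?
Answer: $66654$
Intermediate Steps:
$M = 37$ ($M = 1 + 36 = 37$)
$\left(M + 89\right) q{\left(\left(-4\right) \left(-5\right) - 2 \right)} = \left(37 + 89\right) \left(5 - -18\right)^{2} = 126 \left(5 + \left(20 - 2\right)\right)^{2} = 126 \left(5 + 18\right)^{2} = 126 \cdot 23^{2} = 126 \cdot 529 = 66654$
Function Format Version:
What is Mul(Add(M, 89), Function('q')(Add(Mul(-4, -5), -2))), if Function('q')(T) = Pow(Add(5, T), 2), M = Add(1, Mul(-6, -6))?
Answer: 66654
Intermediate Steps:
M = 37 (M = Add(1, 36) = 37)
Mul(Add(M, 89), Function('q')(Add(Mul(-4, -5), -2))) = Mul(Add(37, 89), Pow(Add(5, Add(Mul(-4, -5), -2)), 2)) = Mul(126, Pow(Add(5, Add(20, -2)), 2)) = Mul(126, Pow(Add(5, 18), 2)) = Mul(126, Pow(23, 2)) = Mul(126, 529) = 66654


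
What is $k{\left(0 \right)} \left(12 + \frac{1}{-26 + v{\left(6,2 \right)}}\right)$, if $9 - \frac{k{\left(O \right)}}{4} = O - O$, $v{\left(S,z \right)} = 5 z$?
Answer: $\frac{1719}{4} \approx 429.75$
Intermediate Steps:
$k{\left(O \right)} = 36$ ($k{\left(O \right)} = 36 - 4 \left(O - O\right) = 36 - 0 = 36 + 0 = 36$)
$k{\left(0 \right)} \left(12 + \frac{1}{-26 + v{\left(6,2 \right)}}\right) = 36 \left(12 + \frac{1}{-26 + 5 \cdot 2}\right) = 36 \left(12 + \frac{1}{-26 + 10}\right) = 36 \left(12 + \frac{1}{-16}\right) = 36 \left(12 - \frac{1}{16}\right) = 36 \cdot \frac{191}{16} = \frac{1719}{4}$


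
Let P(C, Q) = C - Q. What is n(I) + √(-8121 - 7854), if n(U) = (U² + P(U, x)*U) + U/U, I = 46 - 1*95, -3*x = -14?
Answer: 15095/3 + 15*I*√71 ≈ 5031.7 + 126.39*I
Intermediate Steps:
x = 14/3 (x = -⅓*(-14) = 14/3 ≈ 4.6667)
I = -49 (I = 46 - 95 = -49)
n(U) = 1 + U² + U*(-14/3 + U) (n(U) = (U² + (U - 1*14/3)*U) + U/U = (U² + (U - 14/3)*U) + 1 = (U² + (-14/3 + U)*U) + 1 = (U² + U*(-14/3 + U)) + 1 = 1 + U² + U*(-14/3 + U))
n(I) + √(-8121 - 7854) = (1 + 2*(-49)² - 14/3*(-49)) + √(-8121 - 7854) = (1 + 2*2401 + 686/3) + √(-15975) = (1 + 4802 + 686/3) + 15*I*√71 = 15095/3 + 15*I*√71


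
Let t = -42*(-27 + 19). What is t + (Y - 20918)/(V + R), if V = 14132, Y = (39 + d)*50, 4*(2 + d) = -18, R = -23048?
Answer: 1005023/2972 ≈ 338.16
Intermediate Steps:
d = -13/2 (d = -2 + (¼)*(-18) = -2 - 9/2 = -13/2 ≈ -6.5000)
Y = 1625 (Y = (39 - 13/2)*50 = (65/2)*50 = 1625)
t = 336 (t = -42*(-8) = 336)
t + (Y - 20918)/(V + R) = 336 + (1625 - 20918)/(14132 - 23048) = 336 - 19293/(-8916) = 336 - 19293*(-1/8916) = 336 + 6431/2972 = 1005023/2972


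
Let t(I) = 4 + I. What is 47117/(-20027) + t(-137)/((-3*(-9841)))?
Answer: -199099826/84465303 ≈ -2.3572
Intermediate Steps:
47117/(-20027) + t(-137)/((-3*(-9841))) = 47117/(-20027) + (4 - 137)/((-3*(-9841))) = 47117*(-1/20027) - 133/29523 = -6731/2861 - 133*1/29523 = -6731/2861 - 133/29523 = -199099826/84465303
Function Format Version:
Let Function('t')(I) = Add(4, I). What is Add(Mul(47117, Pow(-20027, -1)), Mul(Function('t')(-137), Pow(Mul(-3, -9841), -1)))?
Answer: Rational(-199099826, 84465303) ≈ -2.3572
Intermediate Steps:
Add(Mul(47117, Pow(-20027, -1)), Mul(Function('t')(-137), Pow(Mul(-3, -9841), -1))) = Add(Mul(47117, Pow(-20027, -1)), Mul(Add(4, -137), Pow(Mul(-3, -9841), -1))) = Add(Mul(47117, Rational(-1, 20027)), Mul(-133, Pow(29523, -1))) = Add(Rational(-6731, 2861), Mul(-133, Rational(1, 29523))) = Add(Rational(-6731, 2861), Rational(-133, 29523)) = Rational(-199099826, 84465303)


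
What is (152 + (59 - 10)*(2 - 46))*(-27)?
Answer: 54108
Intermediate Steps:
(152 + (59 - 10)*(2 - 46))*(-27) = (152 + 49*(-44))*(-27) = (152 - 2156)*(-27) = -2004*(-27) = 54108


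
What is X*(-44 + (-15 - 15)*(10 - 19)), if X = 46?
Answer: 10396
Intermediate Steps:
X*(-44 + (-15 - 15)*(10 - 19)) = 46*(-44 + (-15 - 15)*(10 - 19)) = 46*(-44 - 30*(-9)) = 46*(-44 + 270) = 46*226 = 10396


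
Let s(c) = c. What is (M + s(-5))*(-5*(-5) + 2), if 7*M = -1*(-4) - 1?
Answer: -864/7 ≈ -123.43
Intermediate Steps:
M = 3/7 (M = (-1*(-4) - 1)/7 = (4 - 1)/7 = (1/7)*3 = 3/7 ≈ 0.42857)
(M + s(-5))*(-5*(-5) + 2) = (3/7 - 5)*(-5*(-5) + 2) = -32*(25 + 2)/7 = -32/7*27 = -864/7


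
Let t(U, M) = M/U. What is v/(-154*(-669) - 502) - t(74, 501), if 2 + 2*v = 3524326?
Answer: 9879433/948347 ≈ 10.418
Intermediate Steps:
v = 1762162 (v = -1 + (½)*3524326 = -1 + 1762163 = 1762162)
v/(-154*(-669) - 502) - t(74, 501) = 1762162/(-154*(-669) - 502) - 501/74 = 1762162/(103026 - 502) - 501/74 = 1762162/102524 - 1*501/74 = 1762162*(1/102524) - 501/74 = 881081/51262 - 501/74 = 9879433/948347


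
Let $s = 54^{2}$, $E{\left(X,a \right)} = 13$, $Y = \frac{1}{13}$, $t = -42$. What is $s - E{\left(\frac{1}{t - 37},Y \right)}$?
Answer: $2903$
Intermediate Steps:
$Y = \frac{1}{13} \approx 0.076923$
$s = 2916$
$s - E{\left(\frac{1}{t - 37},Y \right)} = 2916 - 13 = 2903$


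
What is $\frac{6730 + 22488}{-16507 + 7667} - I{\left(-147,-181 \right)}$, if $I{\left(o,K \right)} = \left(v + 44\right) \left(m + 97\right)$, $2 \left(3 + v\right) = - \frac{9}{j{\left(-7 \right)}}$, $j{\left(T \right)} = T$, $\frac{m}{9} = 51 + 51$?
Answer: $- \frac{186836959}{4420} \approx -42271.0$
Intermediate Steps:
$m = 918$ ($m = 9 \left(51 + 51\right) = 9 \cdot 102 = 918$)
$v = - \frac{33}{14}$ ($v = -3 + \frac{\left(-9\right) \frac{1}{-7}}{2} = -3 + \frac{\left(-9\right) \left(- \frac{1}{7}\right)}{2} = -3 + \frac{1}{2} \cdot \frac{9}{7} = -3 + \frac{9}{14} = - \frac{33}{14} \approx -2.3571$)
$I{\left(o,K \right)} = \frac{84535}{2}$ ($I{\left(o,K \right)} = \left(- \frac{33}{14} + 44\right) \left(918 + 97\right) = \frac{583}{14} \cdot 1015 = \frac{84535}{2}$)
$\frac{6730 + 22488}{-16507 + 7667} - I{\left(-147,-181 \right)} = \frac{6730 + 22488}{-16507 + 7667} - \frac{84535}{2} = \frac{29218}{-8840} - \frac{84535}{2} = 29218 \left(- \frac{1}{8840}\right) - \frac{84535}{2} = - \frac{14609}{4420} - \frac{84535}{2} = - \frac{186836959}{4420}$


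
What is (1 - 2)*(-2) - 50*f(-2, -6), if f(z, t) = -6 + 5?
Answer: 52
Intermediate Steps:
f(z, t) = -1
(1 - 2)*(-2) - 50*f(-2, -6) = (1 - 2)*(-2) - 50*(-1) = -1*(-2) + 50 = 2 + 50 = 52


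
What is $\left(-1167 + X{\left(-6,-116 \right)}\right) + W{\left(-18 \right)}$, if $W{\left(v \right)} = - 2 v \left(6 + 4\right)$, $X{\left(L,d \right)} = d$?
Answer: $-923$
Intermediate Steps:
$W{\left(v \right)} = - 20 v$ ($W{\left(v \right)} = - 2 v 10 = - 2 \cdot 10 v = - 20 v$)
$\left(-1167 + X{\left(-6,-116 \right)}\right) + W{\left(-18 \right)} = \left(-1167 - 116\right) - -360 = -1283 + 360 = -923$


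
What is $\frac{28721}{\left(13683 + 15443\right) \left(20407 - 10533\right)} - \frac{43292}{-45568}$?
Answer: $\frac{778228775421}{819056673152} \approx 0.95015$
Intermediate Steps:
$\frac{28721}{\left(13683 + 15443\right) \left(20407 - 10533\right)} - \frac{43292}{-45568} = \frac{28721}{29126 \cdot 9874} - - \frac{10823}{11392} = \frac{28721}{287590124} + \frac{10823}{11392} = \frac{778228775421}{819056673152}$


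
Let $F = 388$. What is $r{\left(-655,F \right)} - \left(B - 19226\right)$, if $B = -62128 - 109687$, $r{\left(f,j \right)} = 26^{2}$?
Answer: $191717$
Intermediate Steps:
$r{\left(f,j \right)} = 676$
$B = -171815$
$r{\left(-655,F \right)} - \left(B - 19226\right) = 676 - \left(-171815 - 19226\right) = 676 - -191041 = 676 + 191041 = 191717$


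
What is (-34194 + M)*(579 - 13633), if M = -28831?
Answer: 822728350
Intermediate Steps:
(-34194 + M)*(579 - 13633) = (-34194 - 28831)*(579 - 13633) = -63025*(-13054) = 822728350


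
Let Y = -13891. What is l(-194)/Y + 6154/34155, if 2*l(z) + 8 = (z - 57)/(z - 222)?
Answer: 71228792983/394739991360 ≈ 0.18044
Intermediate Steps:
l(z) = -4 + (-57 + z)/(2*(-222 + z)) (l(z) = -4 + ((z - 57)/(z - 222))/2 = -4 + ((-57 + z)/(-222 + z))/2 = -4 + (-57 + z)/(2*(-222 + z)))
l(-194)/Y + 6154/34155 = ((1719 - 7*(-194))/(2*(-222 - 194)))/(-13891) + 6154/34155 = ((1/2)*(1719 + 1358)/(-416))*(-1/13891) + 6154*(1/34155) = ((1/2)*(-1/416)*3077)*(-1/13891) + 6154/34155 = -3077/832*(-1/13891) + 6154/34155 = 3077/11557312 + 6154/34155 = 71228792983/394739991360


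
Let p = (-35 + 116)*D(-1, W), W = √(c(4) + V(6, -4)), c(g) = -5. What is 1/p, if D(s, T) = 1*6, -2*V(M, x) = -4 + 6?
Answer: 1/486 ≈ 0.0020576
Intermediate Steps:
V(M, x) = -1 (V(M, x) = -(-4 + 6)/2 = -½*2 = -1)
W = I*√6 (W = √(-5 - 1) = √(-6) = I*√6 ≈ 2.4495*I)
D(s, T) = 6
p = 486 (p = (-35 + 116)*6 = 81*6 = 486)
1/p = 1/486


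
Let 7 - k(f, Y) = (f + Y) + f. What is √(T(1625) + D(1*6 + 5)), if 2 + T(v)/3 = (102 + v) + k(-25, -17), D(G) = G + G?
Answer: √5419 ≈ 73.614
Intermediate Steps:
k(f, Y) = 7 - Y - 2*f (k(f, Y) = 7 - ((f + Y) + f) = 7 - ((Y + f) + f) = 7 - (Y + 2*f) = 7 + (-Y - 2*f) = 7 - Y - 2*f)
D(G) = 2*G
T(v) = 522 + 3*v (T(v) = -6 + 3*((102 + v) + (7 - 1*(-17) - 2*(-25))) = -6 + 3*((102 + v) + (7 + 17 + 50)) = -6 + 3*((102 + v) + 74) = -6 + 3*(176 + v) = -6 + (528 + 3*v) = 522 + 3*v)
√(T(1625) + D(1*6 + 5)) = √((522 + 3*1625) + 2*(1*6 + 5)) = √((522 + 4875) + 2*(6 + 5)) = √(5397 + 2*11) = √(5397 + 22) = √5419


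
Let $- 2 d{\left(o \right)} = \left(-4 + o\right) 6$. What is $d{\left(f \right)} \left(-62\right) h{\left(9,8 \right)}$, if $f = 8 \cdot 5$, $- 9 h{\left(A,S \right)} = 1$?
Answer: $-744$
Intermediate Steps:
$h{\left(A,S \right)} = - \frac{1}{9}$ ($h{\left(A,S \right)} = \left(- \frac{1}{9}\right) 1 = - \frac{1}{9}$)
$f = 40$
$d{\left(o \right)} = 12 - 3 o$ ($d{\left(o \right)} = - \frac{\left(-4 + o\right) 6}{2} = - \frac{-24 + 6 o}{2} = 12 - 3 o$)
$d{\left(f \right)} \left(-62\right) h{\left(9,8 \right)} = \left(12 - 120\right) \left(-62\right) \left(- \frac{1}{9}\right) = \left(-108\right) \left(-62\right) \left(- \frac{1}{9}\right) = 6696 \left(- \frac{1}{9}\right) = -744$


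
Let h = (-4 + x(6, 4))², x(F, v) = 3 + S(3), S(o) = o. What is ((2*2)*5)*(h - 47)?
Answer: -860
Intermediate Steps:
x(F, v) = 6 (x(F, v) = 3 + 3 = 6)
h = 4 (h = (-4 + 6)² = 2² = 4)
((2*2)*5)*(h - 47) = ((2*2)*5)*(4 - 47) = (4*5)*(-43) = 20*(-43) = -860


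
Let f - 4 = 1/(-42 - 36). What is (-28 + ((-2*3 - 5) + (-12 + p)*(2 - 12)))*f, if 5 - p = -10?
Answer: -7153/26 ≈ -275.12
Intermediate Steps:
p = 15 (p = 5 - 1*(-10) = 5 + 10 = 15)
f = 311/78 (f = 4 + 1/(-42 - 36) = 4 + 1/(-78) = 4 - 1/78 = 311/78 ≈ 3.9872)
(-28 + ((-2*3 - 5) + (-12 + p)*(2 - 12)))*f = (-28 + ((-2*3 - 5) + (-12 + 15)*(2 - 12)))*(311/78) = (-28 + ((-6 - 5) + 3*(-10)))*(311/78) = (-28 + (-11 - 30))*(311/78) = (-28 - 41)*(311/78) = -69*311/78 = -7153/26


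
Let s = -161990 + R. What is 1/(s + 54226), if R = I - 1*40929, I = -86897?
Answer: -1/235590 ≈ -4.2447e-6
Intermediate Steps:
R = -127826 (R = -86897 - 1*40929 = -86897 - 40929 = -127826)
s = -289816 (s = -161990 - 127826 = -289816)
1/(s + 54226) = 1/(-289816 + 54226) = 1/(-235590) = -1/235590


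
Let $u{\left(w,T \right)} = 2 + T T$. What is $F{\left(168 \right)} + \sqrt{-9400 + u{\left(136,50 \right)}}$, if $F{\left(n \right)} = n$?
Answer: $168 + i \sqrt{6898} \approx 168.0 + 83.054 i$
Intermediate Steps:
$u{\left(w,T \right)} = 2 + T^{2}$
$F{\left(168 \right)} + \sqrt{-9400 + u{\left(136,50 \right)}} = 168 + \sqrt{-9400 + \left(2 + 50^{2}\right)} = 168 + \sqrt{-9400 + \left(2 + 2500\right)} = 168 + \sqrt{-9400 + 2502} = 168 + \sqrt{-6898} = 168 + i \sqrt{6898}$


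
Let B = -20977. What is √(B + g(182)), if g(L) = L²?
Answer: √12147 ≈ 110.21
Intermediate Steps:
√(B + g(182)) = √(-20977 + 182²) = √(-20977 + 33124) = √12147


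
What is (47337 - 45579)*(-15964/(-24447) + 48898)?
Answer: 700519266820/8149 ≈ 8.5964e+7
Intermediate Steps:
(47337 - 45579)*(-15964/(-24447) + 48898) = 1758*(-15964*(-1/24447) + 48898) = 1758*(15964/24447 + 48898) = 1758*(1195425370/24447) = 700519266820/8149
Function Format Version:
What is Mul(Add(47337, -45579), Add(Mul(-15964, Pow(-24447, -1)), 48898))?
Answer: Rational(700519266820, 8149) ≈ 8.5964e+7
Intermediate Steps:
Mul(Add(47337, -45579), Add(Mul(-15964, Pow(-24447, -1)), 48898)) = Mul(1758, Add(Mul(-15964, Rational(-1, 24447)), 48898)) = Mul(1758, Add(Rational(15964, 24447), 48898)) = Mul(1758, Rational(1195425370, 24447)) = Rational(700519266820, 8149)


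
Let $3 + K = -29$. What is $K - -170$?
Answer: $138$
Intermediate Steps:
$K = -32$ ($K = -3 - 29 = -32$)
$K - -170 = -32 - -170 = -32 + 170 = 138$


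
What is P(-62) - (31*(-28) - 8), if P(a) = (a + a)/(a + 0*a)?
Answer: 878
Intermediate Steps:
P(a) = 2 (P(a) = (2*a)/(a + 0) = (2*a)/a = 2)
P(-62) - (31*(-28) - 8) = 2 - (31*(-28) - 8) = 2 - (-868 - 8) = 2 - 1*(-876) = 2 + 876 = 878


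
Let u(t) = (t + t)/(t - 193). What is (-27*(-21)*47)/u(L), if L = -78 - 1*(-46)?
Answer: 5996025/64 ≈ 93688.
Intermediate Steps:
L = -32 (L = -78 + 46 = -32)
u(t) = 2*t/(-193 + t) (u(t) = (2*t)/(-193 + t) = 2*t/(-193 + t))
(-27*(-21)*47)/u(L) = (-27*(-21)*47)/((2*(-32)/(-193 - 32))) = (567*47)/((2*(-32)/(-225))) = 26649/((2*(-32)*(-1/225))) = 26649/(64/225) = 26649*(225/64) = 5996025/64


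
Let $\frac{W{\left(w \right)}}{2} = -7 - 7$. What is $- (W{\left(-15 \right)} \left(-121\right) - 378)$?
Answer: $-3010$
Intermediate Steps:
$W{\left(w \right)} = -28$ ($W{\left(w \right)} = 2 \left(-7 - 7\right) = 2 \left(-14\right) = -28$)
$- (W{\left(-15 \right)} \left(-121\right) - 378) = - (\left(-28\right) \left(-121\right) - 378) = - (3388 - 378) = \left(-1\right) 3010 = -3010$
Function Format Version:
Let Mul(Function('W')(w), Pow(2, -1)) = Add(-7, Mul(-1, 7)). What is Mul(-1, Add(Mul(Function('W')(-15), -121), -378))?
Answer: -3010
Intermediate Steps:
Function('W')(w) = -28 (Function('W')(w) = Mul(2, Add(-7, Mul(-1, 7))) = Mul(2, Add(-7, -7)) = Mul(2, -14) = -28)
Mul(-1, Add(Mul(Function('W')(-15), -121), -378)) = Mul(-1, Add(Mul(-28, -121), -378)) = Mul(-1, Add(3388, -378)) = Mul(-1, 3010) = -3010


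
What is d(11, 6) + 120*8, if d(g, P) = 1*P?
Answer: 966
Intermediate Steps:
d(g, P) = P
d(11, 6) + 120*8 = 6 + 120*8 = 6 + 960 = 966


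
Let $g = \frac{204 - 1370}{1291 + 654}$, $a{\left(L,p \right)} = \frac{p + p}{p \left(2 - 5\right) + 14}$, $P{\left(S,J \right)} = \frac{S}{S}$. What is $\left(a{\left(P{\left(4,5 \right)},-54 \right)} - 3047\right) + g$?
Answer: $- \frac{260866079}{85580} \approx -3048.2$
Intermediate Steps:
$P{\left(S,J \right)} = 1$
$a{\left(L,p \right)} = \frac{2 p}{14 - 3 p}$ ($a{\left(L,p \right)} = \frac{2 p}{p \left(-3\right) + 14} = \frac{2 p}{- 3 p + 14} = \frac{2 p}{14 - 3 p}$)
$g = - \frac{1166}{1945} \approx -0.59949$
$\left(a{\left(P{\left(4,5 \right)},-54 \right)} - 3047\right) + g = \left(\left(-2\right) \left(-54\right) \frac{1}{-14 + 3 \left(-54\right)} - 3047\right) - \frac{1166}{1945} = \left(\left(-2\right) \left(-54\right) \frac{1}{-14 - 162} - 3047\right) - \frac{1166}{1945} = \left(\left(-2\right) \left(-54\right) \frac{1}{-176} - 3047\right) - \frac{1166}{1945} = \left(\left(-2\right) \left(-54\right) \left(- \frac{1}{176}\right) - 3047\right) - \frac{1166}{1945} = \left(- \frac{27}{44} - 3047\right) - \frac{1166}{1945} = - \frac{134095}{44} - \frac{1166}{1945} = - \frac{260866079}{85580}$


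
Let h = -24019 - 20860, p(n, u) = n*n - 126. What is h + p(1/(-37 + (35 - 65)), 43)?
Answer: -202027444/4489 ≈ -45005.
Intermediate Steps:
p(n, u) = -126 + n² (p(n, u) = n² - 126 = -126 + n²)
h = -44879
h + p(1/(-37 + (35 - 65)), 43) = -44879 + (-126 + (1/(-37 + (35 - 65)))²) = -44879 + (-126 + (1/(-37 - 30))²) = -44879 + (-126 + (1/(-67))²) = -44879 + (-126 + (-1/67)²) = -44879 + (-126 + 1/4489) = -44879 - 565613/4489 = -202027444/4489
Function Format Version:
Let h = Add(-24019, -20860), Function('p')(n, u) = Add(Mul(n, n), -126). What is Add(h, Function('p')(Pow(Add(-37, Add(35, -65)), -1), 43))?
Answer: Rational(-202027444, 4489) ≈ -45005.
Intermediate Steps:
Function('p')(n, u) = Add(-126, Pow(n, 2)) (Function('p')(n, u) = Add(Pow(n, 2), -126) = Add(-126, Pow(n, 2)))
h = -44879
Add(h, Function('p')(Pow(Add(-37, Add(35, -65)), -1), 43)) = Add(-44879, Add(-126, Pow(Pow(Add(-37, Add(35, -65)), -1), 2))) = Add(-44879, Add(-126, Pow(Pow(Add(-37, -30), -1), 2))) = Add(-44879, Add(-126, Pow(Pow(-67, -1), 2))) = Add(-44879, Add(-126, Pow(Rational(-1, 67), 2))) = Add(-44879, Add(-126, Rational(1, 4489))) = Add(-44879, Rational(-565613, 4489)) = Rational(-202027444, 4489)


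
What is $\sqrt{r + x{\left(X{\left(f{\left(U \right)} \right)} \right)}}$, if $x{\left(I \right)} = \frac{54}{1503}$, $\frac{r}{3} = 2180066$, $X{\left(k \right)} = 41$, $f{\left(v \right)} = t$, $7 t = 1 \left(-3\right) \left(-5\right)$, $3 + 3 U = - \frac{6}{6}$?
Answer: $\frac{36 \sqrt{140740419}}{167} \approx 2557.4$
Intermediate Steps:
$U = - \frac{4}{3}$ ($U = -1 + \frac{\left(-6\right) \frac{1}{6}}{3} = -1 + \frac{1}{3} \left(-1\right) = -1 - \frac{1}{3} = - \frac{4}{3} \approx -1.3333$)
$t = \frac{15}{7}$ ($t = \frac{1 \left(-3\right) \left(-5\right)}{7} = \frac{\left(-3\right) \left(-5\right)}{7} = \frac{1}{7} \cdot 15 = \frac{15}{7} \approx 2.1429$)
$f{\left(v \right)} = \frac{15}{7}$
$r = 6540198$ ($r = 3 \cdot 2180066 = 6540198$)
$x{\left(I \right)} = \frac{6}{167}$ ($x{\left(I \right)} = 54 \cdot \frac{1}{1503} = \frac{6}{167}$)
$\sqrt{r + x{\left(X{\left(f{\left(U \right)} \right)} \right)}} = \sqrt{6540198 + \frac{6}{167}} = \sqrt{\frac{1092213072}{167}} = \frac{36 \sqrt{140740419}}{167}$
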